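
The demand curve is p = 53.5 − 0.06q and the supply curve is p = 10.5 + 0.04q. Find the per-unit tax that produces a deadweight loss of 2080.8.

Competitive equilibrium: 53.5 − 0.06q = 10.5 + 0.04q → q* = 430, p* = 27.7.
A tax t gives Δq = t/0.1 and wedge t, so DWL = t²/0.2.
t²/0.2 = 2080.8 → t² = 416.16 → t = 20.4.

20.4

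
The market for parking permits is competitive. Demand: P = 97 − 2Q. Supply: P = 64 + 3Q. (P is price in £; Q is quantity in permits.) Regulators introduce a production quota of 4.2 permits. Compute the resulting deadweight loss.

Competitive equilibrium: 97 − 2Q = 64 + 3Q → Q* = 6.6, P* = 83.8.
At Q = 4.2: demand price = 97 − 2·4.2 = 88.6; supply price = 64 + 3·4.2 = 76.6.
ΔQ = 6.6 − 4.2 = 2.4; wedge = 88.6 − 76.6 = 12.
Deadweight loss = ½ × 2.4 × 12 = £14.40.

£14.40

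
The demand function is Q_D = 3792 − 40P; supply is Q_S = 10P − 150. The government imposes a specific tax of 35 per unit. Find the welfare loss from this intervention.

4900

In inverse form: demand P = 94.8 − 0.025Q, supply P = 15 + 0.1Q.
Competitive equilibrium: 94.8 − 0.025Q = 15 + 0.1Q → Q* = 638.4, P* = 78.84.
With the tax, the buyer price exceeds the seller price by 35: (94.8 − 0.025Q) − (15 + 0.1Q) = 35 → Q' = 358.4.
ΔQ = 638.4 − 358.4 = 280; the wedge equals the tax, 35.
Deadweight loss = ½ × 280 × 35 = 4900.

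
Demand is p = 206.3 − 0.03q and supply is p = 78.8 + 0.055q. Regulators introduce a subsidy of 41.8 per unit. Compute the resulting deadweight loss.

10277.88

Competitive equilibrium: 206.3 − 0.03q = 78.8 + 0.055q → q* = 1500, p* = 161.3.
The subsidy lowers effective supply by 41.8: p = 37 + 0.055q.
New quantity: 206.3 − 0.03q = 37 + 0.055q → q' = 1991.7647.
Overproduction Δq = 1991.7647 − 1500 = 491.7647; wedge = subsidy = 41.8.
DWL = ½ × 491.7647 × 41.8 = 10277.88.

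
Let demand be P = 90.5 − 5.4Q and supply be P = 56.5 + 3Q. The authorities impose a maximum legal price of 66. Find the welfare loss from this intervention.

3.26

Competitive equilibrium: 90.5 − 5.4Q = 56.5 + 3Q → Q* = 4.0476, P* = 68.6429.
At the ceiling P = 66, quantity supplied = (66 − 56.5)/3 = 3.1667.
Willingness to pay at Q' = 3.1667: 90.5 − 5.4·3.1667 = 73.3998.
ΔQ = 4.0476 − 3.1667 = 0.8809; wedge = 73.3998 − 66 = 7.3998.
Welfare loss = ½ × 0.8809 × 7.3998 = 3.26.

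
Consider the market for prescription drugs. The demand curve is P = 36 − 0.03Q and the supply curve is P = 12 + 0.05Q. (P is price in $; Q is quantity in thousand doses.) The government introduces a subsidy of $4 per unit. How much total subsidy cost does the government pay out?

Competitive equilibrium: 36 − 0.03Q = 12 + 0.05Q → Q* = 300, P* = 27.
The subsidy lowers effective supply by 4: P = 8 + 0.05Q.
New quantity: 36 − 0.03Q = 8 + 0.05Q → Q' = 350.
Total subsidy cost = 4 × 350 = $1400 thousand.

$1400 thousand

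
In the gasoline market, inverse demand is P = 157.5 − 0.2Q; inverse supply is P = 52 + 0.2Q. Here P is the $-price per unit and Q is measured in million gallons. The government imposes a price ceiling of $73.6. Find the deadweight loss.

$4851.61 million

Competitive equilibrium: 157.5 − 0.2Q = 52 + 0.2Q → Q* = 263.75, P* = 104.75.
At the ceiling P = 73.6, quantity supplied = (73.6 − 52)/0.2 = 108.
Willingness to pay at Q' = 108: 157.5 − 0.2·108 = 135.9.
ΔQ = 263.75 − 108 = 155.75; wedge = 135.9 − 73.6 = 62.3.
Deadweight loss = ½ × 155.75 × 62.3 = $4851.61 million.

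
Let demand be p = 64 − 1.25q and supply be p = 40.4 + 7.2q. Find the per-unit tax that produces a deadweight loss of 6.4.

Competitive equilibrium: 64 − 1.25q = 40.4 + 7.2q → q* = 2.7929, p* = 60.5089.
A tax t gives Δq = t/8.45 and wedge t, so DWL = t²/16.9.
t²/16.9 = 6.4 → t² = 108.16 → t = 10.4.

10.4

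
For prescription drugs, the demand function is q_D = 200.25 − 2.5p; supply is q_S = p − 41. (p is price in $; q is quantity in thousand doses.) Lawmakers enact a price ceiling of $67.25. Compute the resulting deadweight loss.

In inverse form: demand p = 80.1 − 0.4q, supply p = 41 + q.
Competitive equilibrium: 80.1 − 0.4q = 41 + q → q* = 27.9286, p* = 68.9286.
At the ceiling p = 67.25, quantity supplied = (67.25 − 41)/1 = 26.25.
Willingness to pay at q' = 26.25: 80.1 − 0.4·26.25 = 69.6.
Δq = 27.9286 − 26.25 = 1.6786; wedge = 69.6 − 67.25 = 2.35.
Welfare loss = ½ × 1.6786 × 2.35 = $1.97 thousand.

$1.97 thousand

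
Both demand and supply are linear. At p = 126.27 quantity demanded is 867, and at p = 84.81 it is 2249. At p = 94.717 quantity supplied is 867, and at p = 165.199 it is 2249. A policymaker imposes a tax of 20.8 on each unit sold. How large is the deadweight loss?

2670.62

Demand slope = (84.81 − 126.27)/(2249 − 867) = −0.03, so p = 152.28 − 0.03q.
Supply slope = (165.199 − 94.717)/(2249 − 867) = 0.051, so p = 50.5 + 0.051q.
Competitive equilibrium: 152.28 − 0.03q = 50.5 + 0.051q → q* = 1256.5432, p* = 114.5837.
With the tax, the buyer price exceeds the seller price by 20.8: (152.28 − 0.03q) − (50.5 + 0.051q) = 20.8 → q' = 999.7531.
Δq = 1256.5432 − 999.7531 = 256.7901; the wedge equals the tax, 20.8.
The triangle = ½ × 256.7901 × 20.8 = 2670.62.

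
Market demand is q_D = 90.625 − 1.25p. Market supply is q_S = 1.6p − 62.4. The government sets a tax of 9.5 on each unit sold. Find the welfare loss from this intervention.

In inverse form: demand p = 72.5 − 0.8q, supply p = 39 + 0.625q.
Competitive equilibrium: 72.5 − 0.8q = 39 + 0.625q → q* = 23.5088, p* = 53.693.
With the tax, the buyer price exceeds the seller price by 9.5: (72.5 − 0.8q) − (39 + 0.625q) = 9.5 → q' = 16.8421.
Δq = 23.5088 − 16.8421 = 6.6667; the wedge equals the tax, 9.5.
Deadweight loss = ½ × 6.6667 × 9.5 = 31.67.

31.67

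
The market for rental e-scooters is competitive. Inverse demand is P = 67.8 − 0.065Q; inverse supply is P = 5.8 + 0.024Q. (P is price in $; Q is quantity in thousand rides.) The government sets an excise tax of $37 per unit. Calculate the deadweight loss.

Competitive equilibrium: 67.8 − 0.065Q = 5.8 + 0.024Q → Q* = 696.6292, P* = 22.5191.
With the tax, the buyer price exceeds the seller price by 37: (67.8 − 0.065Q) − (5.8 + 0.024Q) = 37 → Q' = 280.8989.
ΔQ = 696.6292 − 280.8989 = 415.7303; the wedge equals the tax, 37.
DWL = ½ × 415.7303 × 37 = $7691.01 thousand.

$7691.01 thousand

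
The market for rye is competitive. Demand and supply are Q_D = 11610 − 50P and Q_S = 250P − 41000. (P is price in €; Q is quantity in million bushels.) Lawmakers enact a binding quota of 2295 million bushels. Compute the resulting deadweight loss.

€3586.13 million

In inverse form: demand P = 232.2 − 0.02Q, supply P = 164 + 0.004Q.
Competitive equilibrium: 232.2 − 0.02Q = 164 + 0.004Q → Q* = 2841.6667, P* = 175.3667.
At Q = 2295: demand price = 232.2 − 0.02·2295 = 186.3; supply price = 164 + 0.004·2295 = 173.18.
ΔQ = 2841.6667 − 2295 = 546.6667; wedge = 186.3 − 173.18 = 13.12.
DWL = ½ × 546.6667 × 13.12 = €3586.13 million.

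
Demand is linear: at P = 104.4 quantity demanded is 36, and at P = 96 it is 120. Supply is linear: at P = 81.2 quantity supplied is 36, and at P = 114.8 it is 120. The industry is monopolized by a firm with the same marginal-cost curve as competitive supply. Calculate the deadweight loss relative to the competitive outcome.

Demand slope = (96 − 104.4)/(120 − 36) = −0.1, so P = 108 − 0.1Q.
Supply slope = (114.8 − 81.2)/(120 − 36) = 0.4, so P = 66.8 + 0.4Q.
Competitive equilibrium: 108 − 0.1Q = 66.8 + 0.4Q → Q* = 82.4, P* = 99.76.
Marginal revenue: MR = 108 − 0.2Q. Set MR = MC: 108 − 0.2Q = 66.8 + 0.4Q → Q_m = 68.6667.
Price P_m = 108 − 0.1·68.6667 = 101.1333; MC(Q_m) = 66.8 + 0.4·68.6667 = 94.2667.
Competitive Q* = 82.4, so ΔQ = 13.7333; wedge = 101.1333 − 94.2667 = 6.8666.
The triangle = ½ × 13.7333 × 6.8666 = 47.15.

47.15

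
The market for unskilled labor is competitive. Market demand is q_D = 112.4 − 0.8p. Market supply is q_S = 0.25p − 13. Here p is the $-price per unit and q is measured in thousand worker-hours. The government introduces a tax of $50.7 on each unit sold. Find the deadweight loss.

In inverse form: demand p = 140.5 − 1.25q, supply p = 52 + 4q.
Competitive equilibrium: 140.5 − 1.25q = 52 + 4q → q* = 16.8571, p* = 119.4286.
With the tax, the buyer price exceeds the seller price by 50.7: (140.5 − 1.25q) − (52 + 4q) = 50.7 → q' = 7.2.
Δq = 16.8571 − 7.2 = 9.6571; the wedge equals the tax, 50.7.
DWL = ½ × 9.6571 × 50.7 = $244.81 thousand.

$244.81 thousand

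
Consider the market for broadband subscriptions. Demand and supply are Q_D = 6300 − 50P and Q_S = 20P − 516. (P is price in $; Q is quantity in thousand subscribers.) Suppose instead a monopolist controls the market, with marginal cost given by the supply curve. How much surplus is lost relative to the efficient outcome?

$3541.46 thousand

In inverse form: demand P = 126 − 0.02Q, supply P = 25.8 + 0.05Q.
Competitive equilibrium: 126 − 0.02Q = 25.8 + 0.05Q → Q* = 1431.42857, P* = 97.37143.
Marginal revenue: MR = 126 − 0.04Q. Set MR = MC: 126 − 0.04Q = 25.8 + 0.05Q → Q_m = 1113.33333.
Price P_m = 126 − 0.02·1113.33333 = 103.73333; MC(Q_m) = 25.8 + 0.05·1113.33333 = 81.46667.
Competitive Q* = 1431.42857, so ΔQ = 318.09524; wedge = 103.73333 − 81.46667 = 22.26666.
The triangle = ½ × 318.09524 × 22.26666 = $3541.46 thousand.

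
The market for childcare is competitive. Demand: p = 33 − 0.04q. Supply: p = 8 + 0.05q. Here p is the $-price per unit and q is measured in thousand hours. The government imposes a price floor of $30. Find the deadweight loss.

Competitive equilibrium: 33 − 0.04q = 8 + 0.05q → q* = 277.7778, p* = 21.8889.
At the floor p = 30, quantity demanded = (33 − 30)/0.04 = 75.
Sellers' marginal cost at q' = 75: 8 + 0.05·75 = 11.75.
Δq = 277.7778 − 75 = 202.7778; wedge = 30 − 11.75 = 18.25.
Deadweight loss = ½ × 202.7778 × 18.25 = $1850.35 thousand.

$1850.35 thousand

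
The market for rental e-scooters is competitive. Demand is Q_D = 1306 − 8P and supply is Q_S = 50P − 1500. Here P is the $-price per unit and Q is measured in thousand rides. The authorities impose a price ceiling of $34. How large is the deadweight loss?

In inverse form: demand P = 163.25 − 0.125Q, supply P = 30 + 0.02Q.
Competitive equilibrium: 163.25 − 0.125Q = 30 + 0.02Q → Q* = 918.9655, P* = 48.3793.
At the ceiling P = 34, quantity supplied = (34 − 30)/0.02 = 200.
Willingness to pay at Q' = 200: 163.25 − 0.125·200 = 138.25.
ΔQ = 918.9655 − 200 = 718.9655; wedge = 138.25 − 34 = 104.25.
The triangle = ½ × 718.9655 × 104.25 = $37476.08 thousand.

$37476.08 thousand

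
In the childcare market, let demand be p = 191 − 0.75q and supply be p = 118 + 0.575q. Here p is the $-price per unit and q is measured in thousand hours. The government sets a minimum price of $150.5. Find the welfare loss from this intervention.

Competitive equilibrium: 191 − 0.75q = 118 + 0.575q → q* = 55.0943, p* = 149.6792.
At the floor p = 150.5, quantity demanded = (191 − 150.5)/0.75 = 54.
Sellers' marginal cost at q' = 54: 118 + 0.575·54 = 149.05.
Δq = 55.0943 − 54 = 1.0943; wedge = 150.5 − 149.05 = 1.45.
DWL = ½ × 1.0943 × 1.45 = $0.79 thousand.

$0.79 thousand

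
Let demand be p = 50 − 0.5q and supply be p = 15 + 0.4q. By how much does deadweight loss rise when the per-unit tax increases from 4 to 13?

Competitive equilibrium: 50 − 0.5q = 15 + 0.4q → q* = 38.8889, p* = 30.5556.
For a per-unit tax t: Δq = t/0.9, so DWL = ½·t·(t/0.9) = t²/1.8.
At t = 4: DWL = 8.889. At t = 13: DWL = 93.889.
Increase = 93.889 − 8.889 = 85.

85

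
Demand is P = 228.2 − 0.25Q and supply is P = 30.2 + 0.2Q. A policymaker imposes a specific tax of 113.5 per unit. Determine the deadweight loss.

14313.61

Competitive equilibrium: 228.2 − 0.25Q = 30.2 + 0.2Q → Q* = 440, P* = 118.2.
With the tax, the buyer price exceeds the seller price by 113.5: (228.2 − 0.25Q) − (30.2 + 0.2Q) = 113.5 → Q' = 187.7778.
ΔQ = 440 − 187.7778 = 252.2222; the wedge equals the tax, 113.5.
Welfare loss = ½ × 252.2222 × 113.5 = 14313.61.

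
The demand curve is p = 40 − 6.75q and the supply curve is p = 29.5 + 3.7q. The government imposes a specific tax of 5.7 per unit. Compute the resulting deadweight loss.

Competitive equilibrium: 40 − 6.75q = 29.5 + 3.7q → q* = 1.0048, p* = 33.2177.
With the tax, the buyer price exceeds the seller price by 5.7: (40 − 6.75q) − (29.5 + 3.7q) = 5.7 → q' = 0.4593.
Δq = 1.0048 − 0.4593 = 0.5455; the wedge equals the tax, 5.7.
DWL = ½ × 0.5455 × 5.7 = 1.55.

1.55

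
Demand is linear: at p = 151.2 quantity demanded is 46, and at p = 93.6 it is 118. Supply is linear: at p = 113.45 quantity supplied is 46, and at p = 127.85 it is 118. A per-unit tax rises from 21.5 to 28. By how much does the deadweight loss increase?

160.875

Demand slope = (93.6 − 151.2)/(118 − 46) = −0.8, so p = 188 − 0.8q.
Supply slope = (127.85 − 113.45)/(118 − 46) = 0.2, so p = 104.25 + 0.2q.
Competitive equilibrium: 188 − 0.8q = 104.25 + 0.2q → q* = 83.75, p* = 121.
For a per-unit tax t: Δq = t/1, so DWL = ½·t·(t/1) = t²/2.
At t = 21.5: DWL = 231.125. At t = 28: DWL = 392.
Increase = 392 − 231.125 = 160.875.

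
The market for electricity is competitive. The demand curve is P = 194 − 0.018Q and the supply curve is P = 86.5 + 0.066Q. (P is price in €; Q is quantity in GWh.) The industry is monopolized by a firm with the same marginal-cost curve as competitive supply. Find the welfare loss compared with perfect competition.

Competitive equilibrium: 194 − 0.018Q = 86.5 + 0.066Q → Q* = 1279.7619, P* = 170.9643.
Marginal revenue: MR = 194 − 0.036Q. Set MR = MC: 194 − 0.036Q = 86.5 + 0.066Q → Q_m = 1053.9216.
Price P_m = 194 − 0.018·1053.9216 = 175.0294; MC(Q_m) = 86.5 + 0.066·1053.9216 = 156.0588.
Competitive Q* = 1279.7619, so ΔQ = 225.8403; wedge = 175.0294 − 156.0588 = 18.9706.
DWL = ½ × 225.8403 × 18.9706 = €2142.16.

€2142.16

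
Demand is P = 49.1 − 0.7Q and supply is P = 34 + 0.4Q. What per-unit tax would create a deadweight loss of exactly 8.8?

Competitive equilibrium: 49.1 − 0.7Q = 34 + 0.4Q → Q* = 13.7273, P* = 39.4909.
A tax t gives ΔQ = t/1.1 and wedge t, so DWL = t²/2.2.
t²/2.2 = 8.8 → t² = 19.36 → t = 4.4.

4.4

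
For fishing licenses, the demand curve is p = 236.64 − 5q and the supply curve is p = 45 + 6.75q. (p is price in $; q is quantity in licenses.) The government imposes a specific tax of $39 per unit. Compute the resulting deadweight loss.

Competitive equilibrium: 236.64 − 5q = 45 + 6.75q → q* = 16.3098, p* = 155.0911.
With the tax, the buyer price exceeds the seller price by 39: (236.64 − 5q) − (45 + 6.75q) = 39 → q' = 12.9906.
Δq = 16.3098 − 12.9906 = 3.3192; the wedge equals the tax, 39.
The triangle = ½ × 3.3192 × 39 = $64.72.

$64.72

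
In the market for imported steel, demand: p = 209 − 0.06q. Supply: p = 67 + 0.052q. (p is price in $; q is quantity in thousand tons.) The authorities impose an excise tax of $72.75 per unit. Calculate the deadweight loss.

Competitive equilibrium: 209 − 0.06q = 67 + 0.052q → q* = 1267.8571, p* = 132.9286.
With the tax, the buyer price exceeds the seller price by 72.75: (209 − 0.06q) − (67 + 0.052q) = 72.75 → q' = 618.3036.
Δq = 1267.8571 − 618.3036 = 649.5535; the wedge equals the tax, 72.75.
DWL = ½ × 649.5535 × 72.75 = $23627.51 thousand.

$23627.51 thousand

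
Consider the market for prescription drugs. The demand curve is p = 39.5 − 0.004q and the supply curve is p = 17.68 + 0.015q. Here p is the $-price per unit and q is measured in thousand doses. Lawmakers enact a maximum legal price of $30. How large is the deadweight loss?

Competitive equilibrium: 39.5 − 0.004q = 17.68 + 0.015q → q* = 1148.42105, p* = 34.90632.
At the ceiling p = 30, quantity supplied = (30 − 17.68)/0.015 = 821.33333.
Willingness to pay at q' = 821.33333: 39.5 − 0.004·821.33333 = 36.21467.
Δq = 1148.42105 − 821.33333 = 327.08772; wedge = 36.21467 − 30 = 6.21467.
The triangle = ½ × 327.08772 × 6.21467 = $1016.37 thousand.

$1016.37 thousand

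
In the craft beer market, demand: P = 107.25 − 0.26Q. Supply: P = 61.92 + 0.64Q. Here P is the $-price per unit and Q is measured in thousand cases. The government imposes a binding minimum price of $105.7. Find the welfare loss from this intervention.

Competitive equilibrium: 107.25 − 0.26Q = 61.92 + 0.64Q → Q* = 50.3667, P* = 94.1547.
At the floor P = 105.7, quantity demanded = (107.25 − 105.7)/0.26 = 5.9615.
Sellers' marginal cost at Q' = 5.9615: 61.92 + 0.64·5.9615 = 65.7354.
ΔQ = 50.3667 − 5.9615 = 44.4052; wedge = 105.7 − 65.7354 = 39.9646.
DWL = ½ × 44.4052 × 39.9646 = $887.32 thousand.

$887.32 thousand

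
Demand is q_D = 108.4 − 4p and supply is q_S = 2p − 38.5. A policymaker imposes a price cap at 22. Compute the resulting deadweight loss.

9.25

In inverse form: demand p = 27.1 − 0.25q, supply p = 19.25 + 0.5q.
Competitive equilibrium: 27.1 − 0.25q = 19.25 + 0.5q → q* = 10.4667, p* = 24.4833.
At the ceiling p = 22, quantity supplied = (22 − 19.25)/0.5 = 5.5.
Willingness to pay at q' = 5.5: 27.1 − 0.25·5.5 = 25.725.
Δq = 10.4667 − 5.5 = 4.9667; wedge = 25.725 − 22 = 3.725.
The triangle = ½ × 4.9667 × 3.725 = 9.25.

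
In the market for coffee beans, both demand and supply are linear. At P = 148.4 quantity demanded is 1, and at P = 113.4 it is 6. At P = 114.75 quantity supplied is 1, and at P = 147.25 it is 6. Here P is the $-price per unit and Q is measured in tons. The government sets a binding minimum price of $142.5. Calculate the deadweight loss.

$18.37

Demand slope = (113.4 − 148.4)/(6 − 1) = −7, so P = 155.4 − 7Q.
Supply slope = (147.25 − 114.75)/(6 − 1) = 6.5, so P = 108.25 + 6.5Q.
Competitive equilibrium: 155.4 − 7Q = 108.25 + 6.5Q → Q* = 3.4926, P* = 130.9519.
At the floor P = 142.5, quantity demanded = (155.4 − 142.5)/7 = 1.8429.
Sellers' marginal cost at Q' = 1.8429: 108.25 + 6.5·1.8429 = 120.2289.
ΔQ = 3.4926 − 1.8429 = 1.6497; wedge = 142.5 − 120.2289 = 22.2711.
Deadweight loss = ½ × 1.6497 × 22.2711 = $18.37.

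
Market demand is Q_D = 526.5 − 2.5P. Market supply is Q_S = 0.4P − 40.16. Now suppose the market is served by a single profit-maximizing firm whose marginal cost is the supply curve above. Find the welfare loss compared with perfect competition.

30.76

In inverse form: demand P = 210.6 − 0.4Q, supply P = 100.4 + 2.5Q.
Competitive equilibrium: 210.6 − 0.4Q = 100.4 + 2.5Q → Q* = 38, P* = 195.4.
Marginal revenue: MR = 210.6 − 0.8Q. Set MR = MC: 210.6 − 0.8Q = 100.4 + 2.5Q → Q_m = 33.3939.
Price P_m = 210.6 − 0.4·33.3939 = 197.2424; MC(Q_m) = 100.4 + 2.5·33.3939 = 183.8848.
Competitive Q* = 38, so ΔQ = 4.6061; wedge = 197.2424 − 183.8848 = 13.3576.
The triangle = ½ × 4.6061 × 13.3576 = 30.76.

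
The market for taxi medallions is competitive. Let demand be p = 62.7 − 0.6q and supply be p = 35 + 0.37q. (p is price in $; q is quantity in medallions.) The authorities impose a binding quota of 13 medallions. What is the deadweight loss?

$117.38

Competitive equilibrium: 62.7 − 0.6q = 35 + 0.37q → q* = 28.5567, p* = 45.566.
At q = 13: demand price = 62.7 − 0.6·13 = 54.9; supply price = 35 + 0.37·13 = 39.81.
Δq = 28.5567 − 13 = 15.5567; wedge = 54.9 − 39.81 = 15.09.
Deadweight loss = ½ × 15.5567 × 15.09 = $117.38.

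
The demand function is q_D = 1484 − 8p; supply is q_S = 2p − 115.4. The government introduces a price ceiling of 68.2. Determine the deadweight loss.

10520.28

In inverse form: demand p = 185.5 − 0.125q, supply p = 57.7 + 0.5q.
Competitive equilibrium: 185.5 − 0.125q = 57.7 + 0.5q → q* = 204.48, p* = 159.94.
At the ceiling p = 68.2, quantity supplied = (68.2 − 57.7)/0.5 = 21.
Willingness to pay at q' = 21: 185.5 − 0.125·21 = 182.875.
Δq = 204.48 − 21 = 183.48; wedge = 182.875 − 68.2 = 114.675.
DWL = ½ × 183.48 × 114.675 = 10520.28.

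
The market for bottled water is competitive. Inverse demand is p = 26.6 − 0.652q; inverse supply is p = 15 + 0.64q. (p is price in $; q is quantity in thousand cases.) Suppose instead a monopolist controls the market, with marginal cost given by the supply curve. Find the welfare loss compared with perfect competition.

$5.86 thousand

Competitive equilibrium: 26.6 − 0.652q = 15 + 0.64q → q* = 8.9783, p* = 20.7461.
Marginal revenue: MR = 26.6 − 1.304q. Set MR = MC: 26.6 − 1.304q = 15 + 0.64q → q_m = 5.9671.
Price p_m = 26.6 − 0.652·5.9671 = 22.7095; MC(q_m) = 15 + 0.64·5.9671 = 18.8189.
Competitive q* = 8.9783, so Δq = 3.0112; wedge = 22.7095 − 18.8189 = 3.8906.
The triangle = ½ × 3.0112 × 3.8906 = $5.86 thousand.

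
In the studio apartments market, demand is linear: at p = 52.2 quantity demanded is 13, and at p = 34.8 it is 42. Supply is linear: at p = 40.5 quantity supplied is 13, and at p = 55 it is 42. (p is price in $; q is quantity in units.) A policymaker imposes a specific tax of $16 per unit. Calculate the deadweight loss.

Demand slope = (34.8 − 52.2)/(42 − 13) = −0.6, so p = 60 − 0.6q.
Supply slope = (55 − 40.5)/(42 − 13) = 0.5, so p = 34 + 0.5q.
Competitive equilibrium: 60 − 0.6q = 34 + 0.5q → q* = 23.6364, p* = 45.8182.
With the tax, the buyer price exceeds the seller price by 16: (60 − 0.6q) − (34 + 0.5q) = 16 → q' = 9.0909.
Δq = 23.6364 − 9.0909 = 14.5455; the wedge equals the tax, 16.
Welfare loss = ½ × 14.5455 × 16 = $116.36.

$116.36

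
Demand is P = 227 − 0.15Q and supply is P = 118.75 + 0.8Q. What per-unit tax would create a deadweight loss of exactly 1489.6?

Competitive equilibrium: 227 − 0.15Q = 118.75 + 0.8Q → Q* = 113.9474, P* = 209.9079.
A tax t gives ΔQ = t/0.95 and wedge t, so DWL = t²/1.9.
t²/1.9 = 1489.6 → t² = 2830.24 → t = 53.2.

53.2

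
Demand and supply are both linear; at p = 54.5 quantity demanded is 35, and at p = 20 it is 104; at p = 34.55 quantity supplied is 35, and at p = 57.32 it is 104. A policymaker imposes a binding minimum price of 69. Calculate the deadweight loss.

1167.33

Demand slope = (20 − 54.5)/(104 − 35) = −0.5, so p = 72 − 0.5q.
Supply slope = (57.32 − 34.55)/(104 − 35) = 0.33, so p = 23 + 0.33q.
Competitive equilibrium: 72 − 0.5q = 23 + 0.33q → q* = 59.03614, p* = 42.48193.
At the floor p = 69, quantity demanded = (72 − 69)/0.5 = 6.
Sellers' marginal cost at q' = 6: 23 + 0.33·6 = 24.98.
Δq = 59.03614 − 6 = 53.03614; wedge = 69 − 24.98 = 44.02.
DWL = ½ × 53.03614 × 44.02 = 1167.33.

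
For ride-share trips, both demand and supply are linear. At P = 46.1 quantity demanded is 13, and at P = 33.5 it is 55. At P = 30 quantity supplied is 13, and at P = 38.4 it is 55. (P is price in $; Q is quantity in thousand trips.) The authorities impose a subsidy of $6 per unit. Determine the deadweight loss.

$36 thousand

Demand slope = (33.5 − 46.1)/(55 − 13) = −0.3, so P = 50 − 0.3Q.
Supply slope = (38.4 − 30)/(55 − 13) = 0.2, so P = 27.4 + 0.2Q.
Competitive equilibrium: 50 − 0.3Q = 27.4 + 0.2Q → Q* = 45.2, P* = 36.44.
The subsidy lowers effective supply by 6: P = 21.4 + 0.2Q.
New quantity: 50 − 0.3Q = 21.4 + 0.2Q → Q' = 57.2.
Overproduction ΔQ = 57.2 − 45.2 = 12; wedge = subsidy = 6.
Welfare loss = ½ × 12 × 6 = $36 thousand.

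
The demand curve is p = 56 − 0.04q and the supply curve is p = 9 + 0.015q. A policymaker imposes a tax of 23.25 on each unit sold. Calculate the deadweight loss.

4914.20

Competitive equilibrium: 56 − 0.04q = 9 + 0.015q → q* = 854.5455, p* = 21.8182.
With the tax, the buyer price exceeds the seller price by 23.25: (56 − 0.04q) − (9 + 0.015q) = 23.25 → q' = 431.8182.
Δq = 854.5455 − 431.8182 = 422.7273; the wedge equals the tax, 23.25.
DWL = ½ × 422.7273 × 23.25 = 4914.20.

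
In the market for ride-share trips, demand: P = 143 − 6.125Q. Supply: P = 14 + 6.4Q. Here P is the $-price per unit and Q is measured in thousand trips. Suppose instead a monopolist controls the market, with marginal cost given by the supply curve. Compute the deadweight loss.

Competitive equilibrium: 143 − 6.125Q = 14 + 6.4Q → Q* = 10.2994, P* = 79.9162.
Marginal revenue: MR = 143 − 12.25Q. Set MR = MC: 143 − 12.25Q = 14 + 6.4Q → Q_m = 6.9169.
Price P_m = 143 − 6.125·6.9169 = 100.634; MC(Q_m) = 14 + 6.4·6.9169 = 58.2682.
Competitive Q* = 10.2994, so ΔQ = 3.3825; wedge = 100.634 − 58.2682 = 42.3658.
Deadweight loss = ½ × 3.3825 × 42.3658 = $71.65 thousand.

$71.65 thousand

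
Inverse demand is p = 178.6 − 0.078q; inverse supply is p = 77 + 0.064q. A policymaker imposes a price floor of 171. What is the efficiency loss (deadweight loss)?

27121.61

Competitive equilibrium: 178.6 − 0.078q = 77 + 0.064q → q* = 715.493, p* = 122.7915.
At the floor p = 171, quantity demanded = (178.6 − 171)/0.078 = 97.4359.
Sellers' marginal cost at q' = 97.4359: 77 + 0.064·97.4359 = 83.2359.
Δq = 715.493 − 97.4359 = 618.0571; wedge = 171 − 83.2359 = 87.7641.
Welfare loss = ½ × 618.0571 × 87.7641 = 27121.61.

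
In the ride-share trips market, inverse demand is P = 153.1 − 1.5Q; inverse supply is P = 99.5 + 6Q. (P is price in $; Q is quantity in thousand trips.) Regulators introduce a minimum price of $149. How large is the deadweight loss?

$73.04 thousand

Competitive equilibrium: 153.1 − 1.5Q = 99.5 + 6Q → Q* = 7.1467, P* = 142.38.
At the floor P = 149, quantity demanded = (153.1 − 149)/1.5 = 2.7333.
Sellers' marginal cost at Q' = 2.7333: 99.5 + 6·2.7333 = 115.8998.
ΔQ = 7.1467 − 2.7333 = 4.4134; wedge = 149 − 115.8998 = 33.1002.
The triangle = ½ × 4.4134 × 33.1002 = $73.04 thousand.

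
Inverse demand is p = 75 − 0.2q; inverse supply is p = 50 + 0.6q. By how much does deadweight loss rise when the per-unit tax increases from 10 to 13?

Competitive equilibrium: 75 − 0.2q = 50 + 0.6q → q* = 31.25, p* = 68.75.
For a per-unit tax t: Δq = t/0.8, so DWL = ½·t·(t/0.8) = t²/1.6.
At t = 10: DWL = 62.5. At t = 13: DWL = 105.625.
Increase = 105.625 − 62.5 = 43.125.

43.125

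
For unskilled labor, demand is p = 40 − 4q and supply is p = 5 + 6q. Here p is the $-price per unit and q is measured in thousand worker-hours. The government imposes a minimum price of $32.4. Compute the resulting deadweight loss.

Competitive equilibrium: 40 − 4q = 5 + 6q → q* = 3.5, p* = 26.
At the floor p = 32.4, quantity demanded = (40 − 32.4)/4 = 1.9.
Sellers' marginal cost at q' = 1.9: 5 + 6·1.9 = 16.4.
Δq = 3.5 − 1.9 = 1.6; wedge = 32.4 − 16.4 = 16.
Deadweight loss = ½ × 1.6 × 16 = $12.80 thousand.

$12.80 thousand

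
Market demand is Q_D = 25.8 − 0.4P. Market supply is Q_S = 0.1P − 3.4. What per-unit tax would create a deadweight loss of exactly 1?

In inverse form: demand P = 64.5 − 2.5Q, supply P = 34 + 10Q.
Competitive equilibrium: 64.5 − 2.5Q = 34 + 10Q → Q* = 2.44, P* = 58.4.
A tax t gives ΔQ = t/12.5 and wedge t, so DWL = t²/25.
t²/25 = 1 → t² = 25 → t = 5.

5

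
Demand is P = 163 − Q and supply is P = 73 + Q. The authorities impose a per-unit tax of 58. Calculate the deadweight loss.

Competitive equilibrium: 163 − Q = 73 + Q → Q* = 45, P* = 118.
With the tax, the buyer price exceeds the seller price by 58: (163 − Q) − (73 + Q) = 58 → Q' = 16.
ΔQ = 45 − 16 = 29; the wedge equals the tax, 58.
The triangle = ½ × 29 × 58 = 841.

841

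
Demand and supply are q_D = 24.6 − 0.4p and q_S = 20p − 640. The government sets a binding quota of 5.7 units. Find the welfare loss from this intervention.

43.91

In inverse form: demand p = 61.5 − 2.5q, supply p = 32 + 0.05q.
Competitive equilibrium: 61.5 − 2.5q = 32 + 0.05q → q* = 11.5686, p* = 32.5784.
At q = 5.7: demand price = 61.5 − 2.5·5.7 = 47.25; supply price = 32 + 0.05·5.7 = 32.285.
Δq = 11.5686 − 5.7 = 5.8686; wedge = 47.25 − 32.285 = 14.965.
Deadweight loss = ½ × 5.8686 × 14.965 = 43.91.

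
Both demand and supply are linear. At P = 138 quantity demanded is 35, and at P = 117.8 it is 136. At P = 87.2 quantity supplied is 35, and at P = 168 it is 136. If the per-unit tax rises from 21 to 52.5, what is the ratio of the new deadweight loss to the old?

Demand slope = (117.8 − 138)/(136 − 35) = −0.2, so P = 145 − 0.2Q.
Supply slope = (168 − 87.2)/(136 − 35) = 0.8, so P = 59.2 + 0.8Q.
Competitive equilibrium: 145 − 0.2Q = 59.2 + 0.8Q → Q* = 85.8, P* = 127.84.
For a per-unit tax t: ΔQ = t/1, so DWL = ½·t·(t/1) = t²/2.
At t = 21: DWL = 220.5. At t = 52.5: DWL = 1378.125.
Ratio = (52.5/21)² = 6.25.

6.25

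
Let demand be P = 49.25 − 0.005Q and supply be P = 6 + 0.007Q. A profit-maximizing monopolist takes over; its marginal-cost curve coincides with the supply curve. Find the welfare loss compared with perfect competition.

Competitive equilibrium: 49.25 − 0.005Q = 6 + 0.007Q → Q* = 3604.16667, P* = 31.22917.
Marginal revenue: MR = 49.25 − 0.01Q. Set MR = MC: 49.25 − 0.01Q = 6 + 0.007Q → Q_m = 2544.11765.
Price P_m = 49.25 − 0.005·2544.11765 = 36.52941; MC(Q_m) = 6 + 0.007·2544.11765 = 23.80882.
Competitive Q* = 3604.16667, so ΔQ = 1060.04902; wedge = 36.52941 − 23.80882 = 12.72059.
Welfare loss = ½ × 1060.04902 × 12.72059 = 6742.22.

6742.22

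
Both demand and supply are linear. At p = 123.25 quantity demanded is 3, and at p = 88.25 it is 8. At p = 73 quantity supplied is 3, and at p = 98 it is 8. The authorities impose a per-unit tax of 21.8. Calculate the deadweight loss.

Demand slope = (88.25 − 123.25)/(8 − 3) = −7, so p = 144.25 − 7q.
Supply slope = (98 − 73)/(8 − 3) = 5, so p = 58 + 5q.
Competitive equilibrium: 144.25 − 7q = 58 + 5q → q* = 7.1875, p* = 93.9375.
With the tax, the buyer price exceeds the seller price by 21.8: (144.25 − 7q) − (58 + 5q) = 21.8 → q' = 5.3708.
Δq = 7.1875 − 5.3708 = 1.8167; the wedge equals the tax, 21.8.
Welfare loss = ½ × 1.8167 × 21.8 = 19.80.

19.80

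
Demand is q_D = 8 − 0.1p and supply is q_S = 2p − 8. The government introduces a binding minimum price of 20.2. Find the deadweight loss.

8.31

In inverse form: demand p = 80 − 10q, supply p = 4 + 0.5q.
Competitive equilibrium: 80 − 10q = 4 + 0.5q → q* = 7.2381, p* = 7.619.
At the floor p = 20.2, quantity demanded = (80 − 20.2)/10 = 5.98.
Sellers' marginal cost at q' = 5.98: 4 + 0.5·5.98 = 6.99.
Δq = 7.2381 − 5.98 = 1.2581; wedge = 20.2 − 6.99 = 13.21.
Deadweight loss = ½ × 1.2581 × 13.21 = 8.31.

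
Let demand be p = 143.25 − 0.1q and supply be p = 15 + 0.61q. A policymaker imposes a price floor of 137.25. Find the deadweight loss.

5166.14

Competitive equilibrium: 143.25 − 0.1q = 15 + 0.61q → q* = 180.6338, p* = 125.1866.
At the floor p = 137.25, quantity demanded = (143.25 − 137.25)/0.1 = 60.
Sellers' marginal cost at q' = 60: 15 + 0.61·60 = 51.6.
Δq = 180.6338 − 60 = 120.6338; wedge = 137.25 − 51.6 = 85.65.
DWL = ½ × 120.6338 × 85.65 = 5166.14.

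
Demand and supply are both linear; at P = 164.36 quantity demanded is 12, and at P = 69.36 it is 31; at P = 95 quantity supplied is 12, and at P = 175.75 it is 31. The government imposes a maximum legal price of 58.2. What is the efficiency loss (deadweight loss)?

Demand slope = (69.36 − 164.36)/(31 − 12) = −5, so P = 224.36 − 5Q.
Supply slope = (175.75 − 95)/(31 − 12) = 4.25, so P = 44 + 4.25Q.
Competitive equilibrium: 224.36 − 5Q = 44 + 4.25Q → Q* = 19.4984, P* = 126.8681.
At the ceiling P = 58.2, quantity supplied = (58.2 − 44)/4.25 = 3.3412.
Willingness to pay at Q' = 3.3412: 224.36 − 5·3.3412 = 207.654.
ΔQ = 19.4984 − 3.3412 = 16.1572; wedge = 207.654 − 58.2 = 149.454.
Welfare loss = ½ × 16.1572 × 149.454 = 1207.38.

1207.38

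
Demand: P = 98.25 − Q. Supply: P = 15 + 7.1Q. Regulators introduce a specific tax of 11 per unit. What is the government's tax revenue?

Competitive equilibrium: 98.25 − Q = 15 + 7.1Q → Q* = 10.2778, P* = 87.9722.
With the tax, the buyer price exceeds the seller price by 11: (98.25 − Q) − (15 + 7.1Q) = 11 → Q' = 8.9198.
Tax revenue = 11 × 8.9198 = 98.12.

98.12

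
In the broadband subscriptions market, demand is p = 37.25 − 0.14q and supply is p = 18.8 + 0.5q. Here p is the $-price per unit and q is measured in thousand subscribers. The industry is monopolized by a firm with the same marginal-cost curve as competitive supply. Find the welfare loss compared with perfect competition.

Competitive equilibrium: 37.25 − 0.14q = 18.8 + 0.5q → q* = 28.8281, p* = 33.2141.
Marginal revenue: MR = 37.25 − 0.28q. Set MR = MC: 37.25 − 0.28q = 18.8 + 0.5q → q_m = 23.6538.
Price p_m = 37.25 − 0.14·23.6538 = 33.9385; MC(q_m) = 18.8 + 0.5·23.6538 = 30.6269.
Competitive q* = 28.8281, so Δq = 5.1743; wedge = 33.9385 − 30.6269 = 3.3116.
Welfare loss = ½ × 5.1743 × 3.3116 = $8.57 thousand.

$8.57 thousand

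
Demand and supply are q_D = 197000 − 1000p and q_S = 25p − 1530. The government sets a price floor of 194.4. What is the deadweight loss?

In inverse form: demand p = 197 − 0.001q, supply p = 61.2 + 0.04q.
Competitive equilibrium: 197 − 0.001q = 61.2 + 0.04q → q* = 3312.1951, p* = 193.6878.
At the floor p = 194.4, quantity demanded = (197 − 194.4)/0.001 = 2600.
Sellers' marginal cost at q' = 2600: 61.2 + 0.04·2600 = 165.2.
Δq = 3312.1951 − 2600 = 712.1951; wedge = 194.4 − 165.2 = 29.2.
Welfare loss = ½ × 712.1951 × 29.2 = 10398.05.

10398.05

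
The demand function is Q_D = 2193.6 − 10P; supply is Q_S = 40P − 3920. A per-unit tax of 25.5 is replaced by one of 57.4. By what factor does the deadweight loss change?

5.067

In inverse form: demand P = 219.36 − 0.1Q, supply P = 98 + 0.025Q.
Competitive equilibrium: 219.36 − 0.1Q = 98 + 0.025Q → Q* = 970.88, P* = 122.272.
For a per-unit tax t: ΔQ = t/0.125, so DWL = ½·t·(t/0.125) = t²/0.25.
At t = 25.5: DWL = 2601. At t = 57.4: DWL = 13179.04.
Ratio = (57.4/25.5)² = 5.067.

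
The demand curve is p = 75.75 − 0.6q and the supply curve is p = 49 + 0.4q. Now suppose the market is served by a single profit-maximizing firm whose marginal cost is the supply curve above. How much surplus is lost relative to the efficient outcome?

Competitive equilibrium: 75.75 − 0.6q = 49 + 0.4q → q* = 26.75, p* = 59.7.
Marginal revenue: MR = 75.75 − 1.2q. Set MR = MC: 75.75 − 1.2q = 49 + 0.4q → q_m = 16.7188.
Price p_m = 75.75 − 0.6·16.7188 = 65.7187; MC(q_m) = 49 + 0.4·16.7188 = 55.6875.
Competitive q* = 26.75, so Δq = 10.0312; wedge = 65.7187 − 55.6875 = 10.0312.
Welfare loss = ½ × 10.0312 × 10.0312 = 50.31.

50.31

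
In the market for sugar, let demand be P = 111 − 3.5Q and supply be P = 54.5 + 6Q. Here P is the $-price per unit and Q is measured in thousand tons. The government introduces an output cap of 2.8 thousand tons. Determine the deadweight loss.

$47.05 thousand

Competitive equilibrium: 111 − 3.5Q = 54.5 + 6Q → Q* = 5.9474, P* = 90.1842.
At Q = 2.8: demand price = 111 − 3.5·2.8 = 101.2; supply price = 54.5 + 6·2.8 = 71.3.
ΔQ = 5.9474 − 2.8 = 3.1474; wedge = 101.2 − 71.3 = 29.9.
Deadweight loss = ½ × 3.1474 × 29.9 = $47.05 thousand.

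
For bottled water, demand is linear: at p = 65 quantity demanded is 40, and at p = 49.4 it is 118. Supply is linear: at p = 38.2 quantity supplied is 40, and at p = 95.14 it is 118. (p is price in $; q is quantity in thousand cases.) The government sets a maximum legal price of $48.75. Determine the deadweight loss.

Demand slope = (49.4 − 65)/(118 − 40) = −0.2, so p = 73 − 0.2q.
Supply slope = (95.14 − 38.2)/(118 − 40) = 0.73, so p = 9 + 0.73q.
Competitive equilibrium: 73 − 0.2q = 9 + 0.73q → q* = 68.8172, p* = 59.2366.
At the ceiling p = 48.75, quantity supplied = (48.75 − 9)/0.73 = 54.4521.
Willingness to pay at q' = 54.4521: 73 − 0.2·54.4521 = 62.1096.
Δq = 68.8172 − 54.4521 = 14.3651; wedge = 62.1096 − 48.75 = 13.3596.
The triangle = ½ × 14.3651 × 13.3596 = $95.96 thousand.

$95.96 thousand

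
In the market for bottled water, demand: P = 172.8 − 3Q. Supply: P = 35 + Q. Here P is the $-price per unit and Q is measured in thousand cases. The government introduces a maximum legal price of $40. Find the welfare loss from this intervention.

$1734.605 thousand

Competitive equilibrium: 172.8 − 3Q = 35 + Q → Q* = 34.45, P* = 69.45.
At the ceiling P = 40, quantity supplied = (40 − 35)/1 = 5.
Willingness to pay at Q' = 5: 172.8 − 3·5 = 157.8.
ΔQ = 34.45 − 5 = 29.45; wedge = 157.8 − 40 = 117.8.
DWL = ½ × 29.45 × 117.8 = $1734.605 thousand.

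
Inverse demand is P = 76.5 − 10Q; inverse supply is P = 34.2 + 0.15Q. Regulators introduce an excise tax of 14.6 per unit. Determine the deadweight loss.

Competitive equilibrium: 76.5 − 10Q = 34.2 + 0.15Q → Q* = 4.1675, P* = 34.8251.
With the tax, the buyer price exceeds the seller price by 14.6: (76.5 − 10Q) − (34.2 + 0.15Q) = 14.6 → Q' = 2.7291.
ΔQ = 4.1675 − 2.7291 = 1.4384; the wedge equals the tax, 14.6.
Deadweight loss = ½ × 1.4384 × 14.6 = 10.50.

10.50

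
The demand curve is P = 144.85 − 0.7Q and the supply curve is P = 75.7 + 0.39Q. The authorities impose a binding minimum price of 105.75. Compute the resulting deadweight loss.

31.34

Competitive equilibrium: 144.85 − 0.7Q = 75.7 + 0.39Q → Q* = 63.4404, P* = 100.4417.
At the floor P = 105.75, quantity demanded = (144.85 − 105.75)/0.7 = 55.8571.
Sellers' marginal cost at Q' = 55.8571: 75.7 + 0.39·55.8571 = 97.4843.
ΔQ = 63.4404 − 55.8571 = 7.5833; wedge = 105.75 − 97.4843 = 8.2657.
The triangle = ½ × 7.5833 × 8.2657 = 31.34.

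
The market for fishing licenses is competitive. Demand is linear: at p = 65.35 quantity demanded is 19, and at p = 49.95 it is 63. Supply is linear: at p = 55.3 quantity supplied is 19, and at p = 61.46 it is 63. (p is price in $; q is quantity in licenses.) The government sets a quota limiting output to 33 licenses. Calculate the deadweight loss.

$10.38

Demand slope = (49.95 − 65.35)/(63 − 19) = −0.35, so p = 72 − 0.35q.
Supply slope = (61.46 − 55.3)/(63 − 19) = 0.14, so p = 52.64 + 0.14q.
Competitive equilibrium: 72 − 0.35q = 52.64 + 0.14q → q* = 39.5102, p* = 58.1714.
At q = 33: demand price = 72 − 0.35·33 = 60.45; supply price = 52.64 + 0.14·33 = 57.26.
Δq = 39.5102 − 33 = 6.5102; wedge = 60.45 − 57.26 = 3.19.
Welfare loss = ½ × 6.5102 × 3.19 = $10.38.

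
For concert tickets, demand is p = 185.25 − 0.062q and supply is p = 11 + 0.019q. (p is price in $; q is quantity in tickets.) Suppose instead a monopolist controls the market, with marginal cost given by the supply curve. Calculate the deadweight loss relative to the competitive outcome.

Competitive equilibrium: 185.25 − 0.062q = 11 + 0.019q → q* = 2151.23457, p* = 51.87346.
Marginal revenue: MR = 185.25 − 0.124q. Set MR = MC: 185.25 − 0.124q = 11 + 0.019q → q_m = 1218.53147.
Price p_m = 185.25 − 0.062·1218.53147 = 109.70105; MC(q_m) = 11 + 0.019·1218.53147 = 34.1521.
Competitive q* = 2151.23457, so Δq = 932.7031; wedge = 109.70105 − 34.1521 = 75.54895.
DWL = ½ × 932.7031 × 75.54895 = $35232.37.

$35232.37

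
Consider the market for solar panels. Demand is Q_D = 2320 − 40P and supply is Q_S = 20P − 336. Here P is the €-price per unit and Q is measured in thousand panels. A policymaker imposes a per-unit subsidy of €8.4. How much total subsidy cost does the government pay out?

€5555.20 thousand

In inverse form: demand P = 58 − 0.025Q, supply P = 16.8 + 0.05Q.
Competitive equilibrium: 58 − 0.025Q = 16.8 + 0.05Q → Q* = 549.3333, P* = 44.2667.
The subsidy lowers effective supply by 8.4: P = 8.4 + 0.05Q.
New quantity: 58 − 0.025Q = 8.4 + 0.05Q → Q' = 661.3333.
Total subsidy cost = 8.4 × 661.3333 = €5555.20 thousand.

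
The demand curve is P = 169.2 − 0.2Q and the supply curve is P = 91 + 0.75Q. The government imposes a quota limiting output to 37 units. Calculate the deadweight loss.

Competitive equilibrium: 169.2 − 0.2Q = 91 + 0.75Q → Q* = 82.3158, P* = 152.7368.
At Q = 37: demand price = 169.2 − 0.2·37 = 161.8; supply price = 91 + 0.75·37 = 118.75.
ΔQ = 82.3158 − 37 = 45.3158; wedge = 161.8 − 118.75 = 43.05.
Deadweight loss = ½ × 45.3158 × 43.05 = 975.42.

975.42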